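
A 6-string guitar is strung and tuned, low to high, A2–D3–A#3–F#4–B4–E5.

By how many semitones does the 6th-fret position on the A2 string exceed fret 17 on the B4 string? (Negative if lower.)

-37 semitones

A2 at fret 6 → D#3 (MIDI 51); B4 at fret 17 → E6 (MIDI 88).
51 − 88 = -37, so the two pitches are 37 semitones apart.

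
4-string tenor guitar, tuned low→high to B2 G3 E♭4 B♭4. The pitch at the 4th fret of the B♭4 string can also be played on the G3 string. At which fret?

19

B♭4 at fret 4 is B♭4 + 4 semitones = D5.
The open G3 string is 15 semitones below the open B♭4, so the same pitch on the G3 string lies at fret 4 + 15 = 19.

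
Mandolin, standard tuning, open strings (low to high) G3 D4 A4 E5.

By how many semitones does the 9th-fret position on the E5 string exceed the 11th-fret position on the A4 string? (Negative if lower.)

E5 at fret 9 → C#6 (MIDI 85); A4 at fret 11 → G#5 (MIDI 80).
85 − 80 = 5, so the two pitches are 5 semitones apart.

5 semitones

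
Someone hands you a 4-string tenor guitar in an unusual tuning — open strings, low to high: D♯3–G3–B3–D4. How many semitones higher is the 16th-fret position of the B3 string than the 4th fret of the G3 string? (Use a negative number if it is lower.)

B3 at fret 16 → D♯5 (MIDI 75); G3 at fret 4 → B3 (MIDI 59).
75 − 59 = 16, so the two pitches are 16 semitones apart.

16 semitones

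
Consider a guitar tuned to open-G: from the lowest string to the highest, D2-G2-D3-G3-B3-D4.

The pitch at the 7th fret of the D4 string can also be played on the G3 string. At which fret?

14

D4 at fret 7 is D4 + 7 semitones = A4.
The open G3 string is 7 semitones below the open D4, so the same pitch on the G3 string lies at fret 7 + 7 = 14.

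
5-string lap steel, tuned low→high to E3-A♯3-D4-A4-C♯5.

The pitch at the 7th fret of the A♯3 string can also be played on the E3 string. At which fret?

13

A♯3 at fret 7 is A♯3 + 7 semitones = F4.
The open E3 string is 6 semitones below the open A♯3, so the same pitch on the E3 string lies at fret 7 + 6 = 13.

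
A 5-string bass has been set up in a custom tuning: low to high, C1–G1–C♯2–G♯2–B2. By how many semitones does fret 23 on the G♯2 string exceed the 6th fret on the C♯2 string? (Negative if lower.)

G♯2 at fret 23 → G4 (MIDI 67); C♯2 at fret 6 → G2 (MIDI 43).
67 − 43 = 24, so the two pitches are 24 semitones apart.

24 semitones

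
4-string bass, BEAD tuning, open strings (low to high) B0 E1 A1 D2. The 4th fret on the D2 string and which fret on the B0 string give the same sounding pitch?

19

Fret 4 on D2 is MIDI 38 + 4 = 42 (F#2). On the B0 string (open MIDI 23), that pitch is 42 − 23 = fret 19.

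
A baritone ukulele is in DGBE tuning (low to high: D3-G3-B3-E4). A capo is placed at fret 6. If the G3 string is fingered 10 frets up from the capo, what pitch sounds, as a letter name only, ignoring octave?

B

The capo raises the open G3 by 6 semitones to C#4; fretting 10 more gives G3 + 6 + 10 = G3 + 16 semitones, landing on B.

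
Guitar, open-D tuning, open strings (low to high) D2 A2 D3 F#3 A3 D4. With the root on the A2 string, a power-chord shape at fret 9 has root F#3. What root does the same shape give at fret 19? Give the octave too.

E4

Moving from fret 9 to fret 19 shifts the root by 10 semitones.
F#3 up 10 semitones is E4.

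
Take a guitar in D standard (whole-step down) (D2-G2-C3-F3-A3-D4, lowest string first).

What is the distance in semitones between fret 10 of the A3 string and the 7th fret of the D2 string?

22 semitones

A3 at fret 10 → G4 (MIDI 67); D2 at fret 7 → A2 (MIDI 45).
67 − 45 = 22, so the two pitches are 22 semitones apart, with G4 the higher.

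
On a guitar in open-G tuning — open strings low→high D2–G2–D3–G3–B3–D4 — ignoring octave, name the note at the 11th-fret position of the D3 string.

Each fret is one semitone, so D3 + 11 = C#.

C#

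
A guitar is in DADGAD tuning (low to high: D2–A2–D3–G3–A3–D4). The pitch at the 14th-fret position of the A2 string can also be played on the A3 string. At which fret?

Fret 14 on A2 is MIDI 45 + 14 = 59 (B3). On the A3 string (open MIDI 57), that pitch is 59 − 57 = fret 2.

2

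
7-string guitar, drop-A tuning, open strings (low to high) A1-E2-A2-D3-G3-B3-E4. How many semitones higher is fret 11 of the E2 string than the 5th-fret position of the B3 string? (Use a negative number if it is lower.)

-13 semitones

E2 at fret 11 → D#3 (MIDI 51); B3 at fret 5 → E4 (MIDI 64).
51 − 64 = -13, so the two pitches are 13 semitones apart.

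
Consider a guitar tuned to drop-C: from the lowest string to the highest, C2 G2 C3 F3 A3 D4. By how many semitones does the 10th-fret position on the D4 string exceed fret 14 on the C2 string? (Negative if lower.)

22 semitones

D4 at fret 10 → C5 (MIDI 72); C2 at fret 14 → D3 (MIDI 50).
72 − 50 = 22, so the two pitches are 22 semitones apart.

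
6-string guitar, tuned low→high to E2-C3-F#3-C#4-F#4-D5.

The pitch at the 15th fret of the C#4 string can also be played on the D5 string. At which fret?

Fret 15 on C#4 is MIDI 61 + 15 = 76 (E5). On the D5 string (open MIDI 74), that pitch is 76 − 74 = fret 2.

2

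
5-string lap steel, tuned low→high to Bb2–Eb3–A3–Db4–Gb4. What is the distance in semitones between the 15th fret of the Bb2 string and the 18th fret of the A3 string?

Bb2 at fret 15 → Db4 (MIDI 61); A3 at fret 18 → Eb5 (MIDI 75).
61 − 75 = -14, so the two pitches are 14 semitones apart, with Eb5 the higher.

14 semitones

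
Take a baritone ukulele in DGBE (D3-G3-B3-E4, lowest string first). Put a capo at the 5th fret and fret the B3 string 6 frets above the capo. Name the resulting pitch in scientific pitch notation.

The capo raises the open B3 by 5 semitones to E4; fretting 6 more gives B3 + 5 + 6 = B3 + 11 semitones = A#4.
(Also written Bb.)

A#4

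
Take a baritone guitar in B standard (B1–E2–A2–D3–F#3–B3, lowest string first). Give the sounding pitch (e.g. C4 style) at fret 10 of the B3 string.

A4

Each fret is one semitone, so B3 + 10 = A4.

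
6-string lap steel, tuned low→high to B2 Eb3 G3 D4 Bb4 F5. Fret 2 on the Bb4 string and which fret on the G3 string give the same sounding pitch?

17

Bb4 at fret 2 is Bb4 + 2 semitones = C5.
The open G3 string is 15 semitones below the open Bb4, so the same pitch on the G3 string lies at fret 2 + 15 = 17.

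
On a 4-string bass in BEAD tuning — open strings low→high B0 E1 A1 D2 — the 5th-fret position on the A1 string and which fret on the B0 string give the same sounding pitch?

Fret 5 on A1 is MIDI 33 + 5 = 38 (D2). On the B0 string (open MIDI 23), that pitch is 38 − 23 = fret 15.

15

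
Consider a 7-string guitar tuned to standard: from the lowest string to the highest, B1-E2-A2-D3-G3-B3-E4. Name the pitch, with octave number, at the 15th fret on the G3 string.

G3 is MIDI 55. Adding 15 gives 70, which is A♯4.
(Equivalently spelled B♭4.)

A♯4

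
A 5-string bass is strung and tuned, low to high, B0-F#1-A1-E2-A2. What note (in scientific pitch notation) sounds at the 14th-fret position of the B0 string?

Each fret is one semitone, so B0 + 14 = C#2.

C#2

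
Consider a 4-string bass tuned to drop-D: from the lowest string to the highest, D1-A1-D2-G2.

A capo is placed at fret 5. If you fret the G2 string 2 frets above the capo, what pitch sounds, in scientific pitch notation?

The capo raises the open G2 by 5 semitones to C3; fretting 2 more gives G2 + 5 + 2 = G2 + 7 semitones = D3.

D3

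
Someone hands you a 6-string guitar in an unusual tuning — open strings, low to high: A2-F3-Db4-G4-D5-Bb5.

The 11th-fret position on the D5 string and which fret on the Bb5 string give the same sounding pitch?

D5 at fret 11 is D5 + 11 semitones = Db6.
The open Bb5 string is 8 semitones above the open D5, so the same pitch on the Bb5 string lies at fret 11 − 8 = 3.

3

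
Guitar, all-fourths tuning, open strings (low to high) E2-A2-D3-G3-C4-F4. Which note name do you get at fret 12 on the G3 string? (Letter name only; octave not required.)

G

Each fret is one semitone, so G3 + 12 = G.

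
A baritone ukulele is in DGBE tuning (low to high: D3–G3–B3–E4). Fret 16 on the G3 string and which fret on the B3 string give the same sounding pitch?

12

Fret 16 on G3 is MIDI 55 + 16 = 71 (B4). On the B3 string (open MIDI 59), that pitch is 71 − 59 = fret 12.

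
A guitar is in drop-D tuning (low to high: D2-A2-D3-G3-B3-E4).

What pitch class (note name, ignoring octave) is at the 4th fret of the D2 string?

F#

Each fret is one semitone, so D2 + 4 = F#.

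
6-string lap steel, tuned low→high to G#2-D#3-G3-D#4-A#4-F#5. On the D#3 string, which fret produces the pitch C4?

9

C4 is 9 semitones above the open D#3 (D#–E–F–F#–G–G#–A–A#–B–C), so it sits at fret 9.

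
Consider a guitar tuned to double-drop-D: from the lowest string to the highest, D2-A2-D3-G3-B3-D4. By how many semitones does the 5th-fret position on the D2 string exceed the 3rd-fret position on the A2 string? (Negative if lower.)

D2 at fret 5 → G2 (MIDI 43); A2 at fret 3 → C3 (MIDI 48).
43 − 48 = -5, so the two pitches are 5 semitones apart.

-5 semitones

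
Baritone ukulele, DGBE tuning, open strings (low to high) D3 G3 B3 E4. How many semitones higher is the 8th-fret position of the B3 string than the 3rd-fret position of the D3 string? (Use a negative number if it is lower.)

14 semitones

B3 at fret 8 → G4 (MIDI 67); D3 at fret 3 → F3 (MIDI 53).
67 − 53 = 14, so the two pitches are 14 semitones apart.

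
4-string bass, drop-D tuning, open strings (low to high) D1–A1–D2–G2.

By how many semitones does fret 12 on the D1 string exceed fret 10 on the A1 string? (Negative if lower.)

-5 semitones

D1 at fret 12 → D2 (MIDI 38); A1 at fret 10 → G2 (MIDI 43).
38 − 43 = -5, so the two pitches are 5 semitones apart.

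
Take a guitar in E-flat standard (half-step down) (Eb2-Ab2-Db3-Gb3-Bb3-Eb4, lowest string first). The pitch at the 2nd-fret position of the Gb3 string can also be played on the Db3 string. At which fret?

Gb3 at fret 2 is Gb3 + 2 semitones = Ab3.
The open Db3 string is 5 semitones below the open Gb3, so the same pitch on the Db3 string lies at fret 2 + 5 = 7.

7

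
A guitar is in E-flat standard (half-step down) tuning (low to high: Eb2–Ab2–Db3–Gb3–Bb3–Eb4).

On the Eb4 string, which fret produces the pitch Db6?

22

Db6 is 22 semitones above the open Eb4 (Eb–E–F–Gb–…–B–C–Db), so it sits at fret 22.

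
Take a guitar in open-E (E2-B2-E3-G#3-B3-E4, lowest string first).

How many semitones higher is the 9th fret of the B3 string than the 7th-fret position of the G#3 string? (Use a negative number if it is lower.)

5 semitones

B3 at fret 9 → G#4 (MIDI 68); G#3 at fret 7 → D#4 (MIDI 63).
68 − 63 = 5, so the two pitches are 5 semitones apart.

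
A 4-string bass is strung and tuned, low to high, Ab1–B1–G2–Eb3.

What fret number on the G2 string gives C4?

C4 is 17 semitones above the open G2 (G–Ab–A–Bb–…–Bb–B–C), so it sits at fret 17.

17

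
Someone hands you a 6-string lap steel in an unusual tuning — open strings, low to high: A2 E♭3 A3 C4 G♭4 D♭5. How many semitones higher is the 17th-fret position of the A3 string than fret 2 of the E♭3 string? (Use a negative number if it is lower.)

21 semitones

A3 at fret 17 → D5 (MIDI 74); E♭3 at fret 2 → F3 (MIDI 53).
74 − 53 = 21, so the two pitches are 21 semitones apart.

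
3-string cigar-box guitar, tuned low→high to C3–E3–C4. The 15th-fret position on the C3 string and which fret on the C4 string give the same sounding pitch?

C3 at fret 15 is C3 + 15 semitones = D♯4.
The open C4 string is 12 semitones above the open C3, so the same pitch on the C4 string lies at fret 15 − 12 = 3.

3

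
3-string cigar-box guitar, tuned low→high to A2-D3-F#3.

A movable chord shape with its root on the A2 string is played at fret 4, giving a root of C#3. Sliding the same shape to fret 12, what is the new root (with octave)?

Moving from fret 4 to fret 12 shifts the root by 8 semitones.
C#3 up 8 semitones is A3.

A3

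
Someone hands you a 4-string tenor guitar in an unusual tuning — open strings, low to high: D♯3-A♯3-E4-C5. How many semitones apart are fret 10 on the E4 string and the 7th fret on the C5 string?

E4 at fret 10 → D5 (MIDI 74); C5 at fret 7 → G5 (MIDI 79).
74 − 79 = -5, so the two pitches are 5 semitones apart, with G5 the higher.

5 semitones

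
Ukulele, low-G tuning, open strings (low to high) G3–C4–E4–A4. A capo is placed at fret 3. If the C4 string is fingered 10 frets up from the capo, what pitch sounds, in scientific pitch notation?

The capo raises the open C4 by 3 semitones to D♯4; fretting 10 more gives C4 + 3 + 10 = C4 + 13 semitones = C♯5.
(Also written D♭.)

C♯5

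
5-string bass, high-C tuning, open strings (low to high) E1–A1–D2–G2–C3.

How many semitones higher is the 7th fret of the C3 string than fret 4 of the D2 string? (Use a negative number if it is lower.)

13 semitones

C3 at fret 7 → G3 (MIDI 55); D2 at fret 4 → F#2 (MIDI 42).
55 − 42 = 13, so the two pitches are 13 semitones apart.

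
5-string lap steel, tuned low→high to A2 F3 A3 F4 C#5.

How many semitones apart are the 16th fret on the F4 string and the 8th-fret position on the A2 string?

28 semitones

F4 at fret 16 → A5 (MIDI 81); A2 at fret 8 → F3 (MIDI 53).
81 − 53 = 28, so the two pitches are 28 semitones apart, with A5 the higher.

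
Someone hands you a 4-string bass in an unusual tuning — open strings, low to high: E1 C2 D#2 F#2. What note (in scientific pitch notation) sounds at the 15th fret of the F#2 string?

A3

Each fret is one semitone, so F#2 + 15 = A3.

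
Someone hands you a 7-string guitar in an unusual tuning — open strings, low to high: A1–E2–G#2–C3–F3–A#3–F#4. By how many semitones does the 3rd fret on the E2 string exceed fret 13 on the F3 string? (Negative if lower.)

-23 semitones

E2 at fret 3 → G2 (MIDI 43); F3 at fret 13 → F#4 (MIDI 66).
43 − 66 = -23, so the two pitches are 23 semitones apart.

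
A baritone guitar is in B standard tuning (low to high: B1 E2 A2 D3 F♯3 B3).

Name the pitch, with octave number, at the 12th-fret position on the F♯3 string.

F♯4

F♯3 is MIDI 54. Adding 12 gives 66, which is F♯4.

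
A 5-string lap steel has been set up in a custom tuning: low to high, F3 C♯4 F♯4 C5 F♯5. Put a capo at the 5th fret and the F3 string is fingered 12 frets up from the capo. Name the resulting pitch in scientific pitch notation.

The capo raises the open F3 by 5 semitones to A♯3; fretting 12 more gives F3 + 5 + 12 = F3 + 17 semitones = A♯4.

A♯4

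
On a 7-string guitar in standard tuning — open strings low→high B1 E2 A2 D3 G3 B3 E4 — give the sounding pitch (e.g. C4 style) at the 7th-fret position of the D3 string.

A3

D3 is MIDI 50. Adding 7 gives 57, which is A3.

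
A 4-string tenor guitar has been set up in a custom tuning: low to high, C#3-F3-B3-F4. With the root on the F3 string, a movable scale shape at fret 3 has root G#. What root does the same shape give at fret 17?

A#

Moving from fret 3 to fret 17 shifts the root by 14 semitones.
G# up 14 semitones is A#.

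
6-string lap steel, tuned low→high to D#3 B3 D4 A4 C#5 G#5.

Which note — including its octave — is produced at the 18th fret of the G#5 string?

The open G#5 string plus 18 semitones: G#–A–A#–B–…–C–C#–D.
The walk passes from B into C 2 times, so the octave number goes from 5 to 7.

D7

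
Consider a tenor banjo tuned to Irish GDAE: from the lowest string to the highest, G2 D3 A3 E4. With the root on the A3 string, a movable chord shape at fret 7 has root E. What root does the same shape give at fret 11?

G#

Moving from fret 7 to fret 11 shifts the root by 4 semitones.
E up 4 semitones is G#.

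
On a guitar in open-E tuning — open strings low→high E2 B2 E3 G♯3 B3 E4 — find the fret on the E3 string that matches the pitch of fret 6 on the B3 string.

Fret 6 on B3 is MIDI 59 + 6 = 65 (F4). On the E3 string (open MIDI 52), that pitch is 65 − 52 = fret 13.

13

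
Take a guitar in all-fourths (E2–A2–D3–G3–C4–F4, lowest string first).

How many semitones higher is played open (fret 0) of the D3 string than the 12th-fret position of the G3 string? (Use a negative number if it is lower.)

-17 semitones

D3 at fret 0 → D3 (MIDI 50); G3 at fret 12 → G4 (MIDI 67).
50 − 67 = -17, so the two pitches are 17 semitones apart.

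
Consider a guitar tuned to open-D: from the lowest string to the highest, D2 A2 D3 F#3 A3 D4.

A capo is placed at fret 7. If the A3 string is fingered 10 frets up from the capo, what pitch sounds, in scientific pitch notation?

D5

The capo raises the open A3 by 7 semitones to E4; fretting 10 more gives A3 + 7 + 10 = A3 + 17 semitones = D5.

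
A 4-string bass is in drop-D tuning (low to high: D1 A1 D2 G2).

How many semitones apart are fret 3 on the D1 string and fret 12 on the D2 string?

D1 at fret 3 → F1 (MIDI 29); D2 at fret 12 → D3 (MIDI 50).
29 − 50 = -21, so the two pitches are 21 semitones apart, with D3 the higher.

21 semitones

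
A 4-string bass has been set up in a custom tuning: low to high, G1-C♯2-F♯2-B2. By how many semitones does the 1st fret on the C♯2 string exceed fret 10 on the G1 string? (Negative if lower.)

C♯2 at fret 1 → D2 (MIDI 38); G1 at fret 10 → F2 (MIDI 41).
38 − 41 = -3, so the two pitches are 3 semitones apart.

-3 semitones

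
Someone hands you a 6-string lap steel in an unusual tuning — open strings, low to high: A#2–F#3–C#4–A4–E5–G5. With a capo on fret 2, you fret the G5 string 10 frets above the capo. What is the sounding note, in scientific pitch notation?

G6

The capo raises the open G5 by 2 semitones to A5; fretting 10 more gives G5 + 2 + 10 = G5 + 12 semitones = G6.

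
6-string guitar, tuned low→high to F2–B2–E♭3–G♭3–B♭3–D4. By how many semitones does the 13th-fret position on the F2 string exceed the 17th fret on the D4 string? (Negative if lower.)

F2 at fret 13 → G♭3 (MIDI 54); D4 at fret 17 → G5 (MIDI 79).
54 − 79 = -25, so the two pitches are 25 semitones apart.

-25 semitones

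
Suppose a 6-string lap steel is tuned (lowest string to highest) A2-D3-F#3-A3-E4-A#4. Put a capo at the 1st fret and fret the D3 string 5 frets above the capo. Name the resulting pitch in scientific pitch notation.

G#3

The capo raises the open D3 by 1 semitone to D#3; fretting 5 more gives D3 + 1 + 5 = D3 + 6 semitones = G#3.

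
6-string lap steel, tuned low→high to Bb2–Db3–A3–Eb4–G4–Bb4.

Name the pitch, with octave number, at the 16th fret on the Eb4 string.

G5

The open Eb4 string plus 16 semitones: Eb–E–F–Gb–…–F–Gb–G.
The walk passes from B into C once, so the octave number goes from 4 to 5.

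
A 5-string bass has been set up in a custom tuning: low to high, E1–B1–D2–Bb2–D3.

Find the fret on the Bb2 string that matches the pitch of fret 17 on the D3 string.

Fret 17 on D3 is MIDI 50 + 17 = 67 (G4). On the Bb2 string (open MIDI 46), that pitch is 67 − 46 = fret 21.

21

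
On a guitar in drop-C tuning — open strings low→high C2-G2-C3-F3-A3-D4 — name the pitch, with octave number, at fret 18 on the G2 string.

The open G2 string plus 18 semitones: G–G#–A–A#–…–B–C–C#.
The walk passes from B into C 2 times, so the octave number goes from 2 to 4.
(Equivalently spelled Db4.)

C#4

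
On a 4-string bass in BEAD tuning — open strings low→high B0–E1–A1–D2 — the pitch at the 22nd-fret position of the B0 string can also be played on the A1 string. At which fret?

B0 at fret 22 is B0 + 22 semitones = A2.
The open A1 string is 10 semitones above the open B0, so the same pitch on the A1 string lies at fret 22 − 10 = 12.

12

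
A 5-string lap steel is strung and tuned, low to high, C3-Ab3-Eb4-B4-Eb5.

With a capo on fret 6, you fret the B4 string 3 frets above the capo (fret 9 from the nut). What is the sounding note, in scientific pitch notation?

Ab5

The capo raises the open B4 by 6 semitones to F5; fretting 3 more gives B4 + 6 + 3 = B4 + 9 semitones = Ab5.
(Also written G#.)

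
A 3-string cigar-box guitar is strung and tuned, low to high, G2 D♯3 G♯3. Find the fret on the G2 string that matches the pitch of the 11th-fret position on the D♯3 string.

D♯3 at fret 11 is D♯3 + 11 semitones = D4.
The open G2 string is 8 semitones below the open D♯3, so the same pitch on the G2 string lies at fret 11 + 8 = 19.

19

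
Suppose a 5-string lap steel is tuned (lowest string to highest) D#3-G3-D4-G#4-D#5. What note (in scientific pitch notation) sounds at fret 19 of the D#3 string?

D#3 is MIDI 51. Adding 19 gives 70, which is A#4.

A#4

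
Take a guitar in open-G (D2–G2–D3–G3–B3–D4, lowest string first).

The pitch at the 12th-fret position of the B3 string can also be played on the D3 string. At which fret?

B3 at fret 12 is B3 + 12 semitones = B4.
The open D3 string is 9 semitones below the open B3, so the same pitch on the D3 string lies at fret 12 + 9 = 21.

21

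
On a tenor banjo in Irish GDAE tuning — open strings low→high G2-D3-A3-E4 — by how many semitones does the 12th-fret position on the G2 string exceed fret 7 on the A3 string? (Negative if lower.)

G2 at fret 12 → G3 (MIDI 55); A3 at fret 7 → E4 (MIDI 64).
55 − 64 = -9, so the two pitches are 9 semitones apart.

-9 semitones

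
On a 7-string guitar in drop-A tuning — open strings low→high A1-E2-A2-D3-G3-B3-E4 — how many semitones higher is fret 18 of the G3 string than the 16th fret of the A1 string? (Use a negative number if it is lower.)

G3 at fret 18 → C#5 (MIDI 73); A1 at fret 16 → C#3 (MIDI 49).
73 − 49 = 24, so the two pitches are 24 semitones apart.

24 semitones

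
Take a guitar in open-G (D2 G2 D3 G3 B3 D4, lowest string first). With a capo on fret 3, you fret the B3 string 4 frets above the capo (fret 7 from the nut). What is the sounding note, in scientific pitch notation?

The capo raises the open B3 by 3 semitones to D4; fretting 4 more gives B3 + 3 + 4 = B3 + 7 semitones = F♯4.
(Also written G♭.)

F♯4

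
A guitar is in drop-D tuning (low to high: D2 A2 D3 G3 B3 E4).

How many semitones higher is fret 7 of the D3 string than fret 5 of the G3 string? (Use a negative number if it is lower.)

-3 semitones

D3 at fret 7 → A3 (MIDI 57); G3 at fret 5 → C4 (MIDI 60).
57 − 60 = -3, so the two pitches are 3 semitones apart.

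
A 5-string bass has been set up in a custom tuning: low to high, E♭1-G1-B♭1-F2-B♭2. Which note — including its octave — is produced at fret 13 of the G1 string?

G1 is MIDI 31. Adding 13 gives 44, which is A♭2.
(Equivalently spelled G♯2.)

A♭2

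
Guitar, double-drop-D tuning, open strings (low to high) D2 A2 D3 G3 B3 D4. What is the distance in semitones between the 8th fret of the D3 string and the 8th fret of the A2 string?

5 semitones

D3 at fret 8 → A#3 (MIDI 58); A2 at fret 8 → F3 (MIDI 53).
58 − 53 = 5, so the two pitches are 5 semitones apart, with A#3 the higher.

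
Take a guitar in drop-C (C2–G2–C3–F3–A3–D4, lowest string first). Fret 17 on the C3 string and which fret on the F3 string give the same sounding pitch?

C3 at fret 17 is C3 + 17 semitones = F4.
The open F3 string is 5 semitones above the open C3, so the same pitch on the F3 string lies at fret 17 − 5 = 12.

12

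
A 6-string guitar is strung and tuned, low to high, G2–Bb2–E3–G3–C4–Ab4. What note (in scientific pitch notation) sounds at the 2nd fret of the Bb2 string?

The open Bb2 string plus 2 semitones: Bb–B–C.
The walk passes from B into C once, so the octave number goes from 2 to 3.

C3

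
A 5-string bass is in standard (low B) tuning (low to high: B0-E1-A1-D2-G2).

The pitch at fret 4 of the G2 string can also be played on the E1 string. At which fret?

Fret 4 on G2 is MIDI 43 + 4 = 47 (B2). On the E1 string (open MIDI 28), that pitch is 47 − 28 = fret 19.

19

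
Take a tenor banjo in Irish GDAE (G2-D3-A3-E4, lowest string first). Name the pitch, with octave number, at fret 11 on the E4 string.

The open E4 string plus 11 semitones: E–F–F#–G–…–C#–D–D#.
The walk passes from B into C once, so the octave number goes from 4 to 5.

D♯5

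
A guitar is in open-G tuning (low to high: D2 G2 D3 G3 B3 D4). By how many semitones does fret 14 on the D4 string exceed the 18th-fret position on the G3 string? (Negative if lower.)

3 semitones

D4 at fret 14 → E5 (MIDI 76); G3 at fret 18 → C♯5 (MIDI 73).
76 − 73 = 3, so the two pitches are 3 semitones apart.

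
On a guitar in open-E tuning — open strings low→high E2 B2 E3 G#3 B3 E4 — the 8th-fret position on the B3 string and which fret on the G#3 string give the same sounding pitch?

11

B3 at fret 8 is B3 + 8 semitones = G4.
The open G#3 string is 3 semitones below the open B3, so the same pitch on the G#3 string lies at fret 8 + 3 = 11.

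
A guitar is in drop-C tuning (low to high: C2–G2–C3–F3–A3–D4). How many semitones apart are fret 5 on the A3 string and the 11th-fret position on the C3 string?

A3 at fret 5 → D4 (MIDI 62); C3 at fret 11 → B3 (MIDI 59).
62 − 59 = 3, so the two pitches are 3 semitones apart, with D4 the higher.

3 semitones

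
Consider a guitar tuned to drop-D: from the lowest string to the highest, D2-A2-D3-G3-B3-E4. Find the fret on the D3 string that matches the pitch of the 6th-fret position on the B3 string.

15

Fret 6 on B3 is MIDI 59 + 6 = 65 (F4). On the D3 string (open MIDI 50), that pitch is 65 − 50 = fret 15.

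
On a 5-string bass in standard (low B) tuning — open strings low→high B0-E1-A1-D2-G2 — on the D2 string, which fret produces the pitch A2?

7

A2 is 7 semitones above the open D2 (D–D#–E–F–F#–G–G#–A), so it sits at fret 7.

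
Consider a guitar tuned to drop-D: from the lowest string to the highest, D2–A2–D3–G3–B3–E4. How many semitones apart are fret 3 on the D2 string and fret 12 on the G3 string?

D2 at fret 3 → F2 (MIDI 41); G3 at fret 12 → G4 (MIDI 67).
41 − 67 = -26, so the two pitches are 26 semitones apart, with G4 the higher.

26 semitones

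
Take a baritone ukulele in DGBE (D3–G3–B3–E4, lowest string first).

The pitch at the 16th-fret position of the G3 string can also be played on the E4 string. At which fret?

Fret 16 on G3 is MIDI 55 + 16 = 71 (B4). On the E4 string (open MIDI 64), that pitch is 71 − 64 = fret 7.

7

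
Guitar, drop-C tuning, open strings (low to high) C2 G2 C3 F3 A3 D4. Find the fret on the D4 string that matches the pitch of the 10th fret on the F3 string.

1

F3 at fret 10 is F3 + 10 semitones = D♯4.
The open D4 string is 9 semitones above the open F3, so the same pitch on the D4 string lies at fret 10 − 9 = 1.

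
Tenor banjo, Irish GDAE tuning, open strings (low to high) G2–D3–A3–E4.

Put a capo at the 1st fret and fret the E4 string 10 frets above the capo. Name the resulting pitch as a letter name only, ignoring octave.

D#

The capo raises the open E4 by 1 semitone to F4; fretting 10 more gives E4 + 1 + 10 = E4 + 11 semitones, landing on D#.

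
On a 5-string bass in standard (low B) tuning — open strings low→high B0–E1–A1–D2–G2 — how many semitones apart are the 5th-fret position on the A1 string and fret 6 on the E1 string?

4 semitones

A1 at fret 5 → D2 (MIDI 38); E1 at fret 6 → A#1 (MIDI 34).
38 − 34 = 4, so the two pitches are 4 semitones apart, with D2 the higher.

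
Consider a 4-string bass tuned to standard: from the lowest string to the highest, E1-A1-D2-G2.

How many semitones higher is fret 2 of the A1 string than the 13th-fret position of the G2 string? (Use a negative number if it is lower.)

A1 at fret 2 → B1 (MIDI 35); G2 at fret 13 → G#3 (MIDI 56).
35 − 56 = -21, so the two pitches are 21 semitones apart.

-21 semitones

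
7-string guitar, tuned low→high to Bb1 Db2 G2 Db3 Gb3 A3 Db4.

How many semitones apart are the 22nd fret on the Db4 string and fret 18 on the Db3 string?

16 semitones

Db4 at fret 22 → B5 (MIDI 83); Db3 at fret 18 → G4 (MIDI 67).
83 − 67 = 16, so the two pitches are 16 semitones apart, with B5 the higher.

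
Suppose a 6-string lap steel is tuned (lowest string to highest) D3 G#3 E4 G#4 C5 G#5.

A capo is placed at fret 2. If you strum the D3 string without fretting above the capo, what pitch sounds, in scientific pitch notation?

The capo raises the open D3 by 2 semitones to E3; fretting 0 more gives D3 + 2 + 0 = D3 + 2 semitones = E3.

E3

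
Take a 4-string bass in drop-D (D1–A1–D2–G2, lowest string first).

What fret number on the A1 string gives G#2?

11

G#2 is 11 semitones above the open A1 (A–A#–B–C–…–F#–G–G#), so it sits at fret 11.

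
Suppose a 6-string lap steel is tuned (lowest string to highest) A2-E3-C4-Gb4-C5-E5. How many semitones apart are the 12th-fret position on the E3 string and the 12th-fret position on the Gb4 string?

E3 at fret 12 → E4 (MIDI 64); Gb4 at fret 12 → Gb5 (MIDI 78).
64 − 78 = -14, so the two pitches are 14 semitones apart, with Gb5 the higher.

14 semitones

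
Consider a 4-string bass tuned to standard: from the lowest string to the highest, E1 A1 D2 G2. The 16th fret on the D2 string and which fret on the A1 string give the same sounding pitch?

D2 at fret 16 is D2 + 16 semitones = F#3.
The open A1 string is 5 semitones below the open D2, so the same pitch on the A1 string lies at fret 16 + 5 = 21.

21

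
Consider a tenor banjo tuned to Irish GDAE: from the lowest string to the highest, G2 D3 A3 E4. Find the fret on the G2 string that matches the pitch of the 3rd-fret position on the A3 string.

Fret 3 on A3 is MIDI 57 + 3 = 60 (C4). On the G2 string (open MIDI 43), that pitch is 60 − 43 = fret 17.

17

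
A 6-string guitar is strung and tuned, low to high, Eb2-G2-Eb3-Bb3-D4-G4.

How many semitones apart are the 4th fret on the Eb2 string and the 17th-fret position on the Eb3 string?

25 semitones

Eb2 at fret 4 → G2 (MIDI 43); Eb3 at fret 17 → Ab4 (MIDI 68).
43 − 68 = -25, so the two pitches are 25 semitones apart, with Ab4 the higher.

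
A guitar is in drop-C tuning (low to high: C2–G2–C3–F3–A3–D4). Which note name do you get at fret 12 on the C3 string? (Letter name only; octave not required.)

Each fret is one semitone, so C3 + 12 = C.

C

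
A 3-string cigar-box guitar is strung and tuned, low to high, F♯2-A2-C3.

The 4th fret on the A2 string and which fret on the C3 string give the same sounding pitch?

1

A2 at fret 4 is A2 + 4 semitones = C♯3.
The open C3 string is 3 semitones above the open A2, so the same pitch on the C3 string lies at fret 4 − 3 = 1.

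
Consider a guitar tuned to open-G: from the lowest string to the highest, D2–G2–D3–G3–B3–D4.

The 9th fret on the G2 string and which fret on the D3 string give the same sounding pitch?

2

G2 at fret 9 is G2 + 9 semitones = E3.
The open D3 string is 7 semitones above the open G2, so the same pitch on the D3 string lies at fret 9 − 7 = 2.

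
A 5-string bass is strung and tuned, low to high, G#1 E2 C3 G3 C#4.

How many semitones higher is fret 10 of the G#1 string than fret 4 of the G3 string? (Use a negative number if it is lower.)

G#1 at fret 10 → F#2 (MIDI 42); G3 at fret 4 → B3 (MIDI 59).
42 − 59 = -17, so the two pitches are 17 semitones apart.

-17 semitones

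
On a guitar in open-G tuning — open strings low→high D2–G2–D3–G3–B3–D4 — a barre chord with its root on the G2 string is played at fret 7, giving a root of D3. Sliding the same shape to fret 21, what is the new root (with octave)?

Moving from fret 7 to fret 21 shifts the root by 14 semitones.
D3 up 14 semitones is E4.

E4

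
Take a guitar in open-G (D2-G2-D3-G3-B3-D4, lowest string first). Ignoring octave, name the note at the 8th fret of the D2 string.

A#

D2 is MIDI 38. Adding 8 gives 46; 46 mod 12 = 10, i.e. A#.
(Equivalently spelled Bb.)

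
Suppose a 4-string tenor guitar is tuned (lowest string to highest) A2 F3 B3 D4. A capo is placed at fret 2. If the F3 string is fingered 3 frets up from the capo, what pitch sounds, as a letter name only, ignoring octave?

The capo raises the open F3 by 2 semitones to G3; fretting 3 more gives F3 + 2 + 3 = F3 + 5 semitones, landing on A#.

A#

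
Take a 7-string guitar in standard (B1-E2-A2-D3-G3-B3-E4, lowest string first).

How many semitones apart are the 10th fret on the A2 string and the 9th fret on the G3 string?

9 semitones

A2 at fret 10 → G3 (MIDI 55); G3 at fret 9 → E4 (MIDI 64).
55 − 64 = -9, so the two pitches are 9 semitones apart, with E4 the higher.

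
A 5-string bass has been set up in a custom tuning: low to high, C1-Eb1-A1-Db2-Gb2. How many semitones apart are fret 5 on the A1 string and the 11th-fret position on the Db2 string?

10 semitones

A1 at fret 5 → D2 (MIDI 38); Db2 at fret 11 → C3 (MIDI 48).
38 − 48 = -10, so the two pitches are 10 semitones apart, with C3 the higher.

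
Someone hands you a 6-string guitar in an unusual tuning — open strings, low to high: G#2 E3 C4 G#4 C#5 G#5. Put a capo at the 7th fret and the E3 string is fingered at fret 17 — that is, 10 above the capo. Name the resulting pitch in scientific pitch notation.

The capo raises the open E3 by 7 semitones to B3; fretting 10 more gives E3 + 7 + 10 = E3 + 17 semitones = A4.

A4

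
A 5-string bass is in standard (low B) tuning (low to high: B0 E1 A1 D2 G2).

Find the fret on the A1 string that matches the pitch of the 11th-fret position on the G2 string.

Fret 11 on G2 is MIDI 43 + 11 = 54 (F#3). On the A1 string (open MIDI 33), that pitch is 54 − 33 = fret 21.

21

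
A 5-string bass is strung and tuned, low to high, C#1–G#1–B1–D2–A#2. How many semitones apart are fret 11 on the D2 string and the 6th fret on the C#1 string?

D2 at fret 11 → C#3 (MIDI 49); C#1 at fret 6 → G1 (MIDI 31).
49 − 31 = 18, so the two pitches are 18 semitones apart, with C#3 the higher.

18 semitones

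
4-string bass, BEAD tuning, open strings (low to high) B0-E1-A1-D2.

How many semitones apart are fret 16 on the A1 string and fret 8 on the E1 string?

13 semitones

A1 at fret 16 → C#3 (MIDI 49); E1 at fret 8 → C2 (MIDI 36).
49 − 36 = 13, so the two pitches are 13 semitones apart, with C#3 the higher.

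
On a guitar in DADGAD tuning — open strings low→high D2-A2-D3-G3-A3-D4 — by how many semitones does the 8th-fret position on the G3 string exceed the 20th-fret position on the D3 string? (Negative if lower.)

G3 at fret 8 → D#4 (MIDI 63); D3 at fret 20 → A#4 (MIDI 70).
63 − 70 = -7, so the two pitches are 7 semitones apart.

-7 semitones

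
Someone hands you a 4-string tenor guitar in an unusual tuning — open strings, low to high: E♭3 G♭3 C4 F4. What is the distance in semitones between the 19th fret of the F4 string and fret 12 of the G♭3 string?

F4 at fret 19 → C6 (MIDI 84); G♭3 at fret 12 → G♭4 (MIDI 66).
84 − 66 = 18, so the two pitches are 18 semitones apart, with C6 the higher.

18 semitones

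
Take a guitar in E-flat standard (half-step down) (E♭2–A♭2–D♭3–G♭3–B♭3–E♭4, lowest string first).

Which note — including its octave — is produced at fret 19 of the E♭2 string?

Each fret is one semitone, so E♭2 + 19 = B♭3.

B♭3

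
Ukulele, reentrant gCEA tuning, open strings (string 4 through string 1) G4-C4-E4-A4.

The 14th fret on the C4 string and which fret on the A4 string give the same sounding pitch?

Fret 14 on C4 is MIDI 60 + 14 = 74 (D5). On the A4 string (open MIDI 69), that pitch is 74 − 69 = fret 5.

5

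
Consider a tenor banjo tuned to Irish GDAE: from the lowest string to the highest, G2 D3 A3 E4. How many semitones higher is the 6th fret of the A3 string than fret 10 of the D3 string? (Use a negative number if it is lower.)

A3 at fret 6 → D♯4 (MIDI 63); D3 at fret 10 → C4 (MIDI 60).
63 − 60 = 3, so the two pitches are 3 semitones apart.

3 semitones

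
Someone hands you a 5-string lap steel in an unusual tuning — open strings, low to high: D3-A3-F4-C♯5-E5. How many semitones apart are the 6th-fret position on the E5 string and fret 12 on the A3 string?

E5 at fret 6 → A♯5 (MIDI 82); A3 at fret 12 → A4 (MIDI 69).
82 − 69 = 13, so the two pitches are 13 semitones apart, with A♯5 the higher.

13 semitones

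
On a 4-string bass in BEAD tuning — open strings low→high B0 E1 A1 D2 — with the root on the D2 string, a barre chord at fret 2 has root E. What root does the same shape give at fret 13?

Moving from fret 2 to fret 13 shifts the root by 11 semitones.
E up 11 semitones is D#.

D#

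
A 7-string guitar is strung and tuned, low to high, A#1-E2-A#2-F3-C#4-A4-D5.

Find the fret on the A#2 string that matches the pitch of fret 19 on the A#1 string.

7

A#1 at fret 19 is A#1 + 19 semitones = F3.
The open A#2 string is 12 semitones above the open A#1, so the same pitch on the A#2 string lies at fret 19 − 12 = 7.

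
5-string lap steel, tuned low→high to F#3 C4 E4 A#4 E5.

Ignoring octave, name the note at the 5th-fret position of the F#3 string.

B

The open F#3 string plus 5 semitones: F#–G–G#–A–A#–B.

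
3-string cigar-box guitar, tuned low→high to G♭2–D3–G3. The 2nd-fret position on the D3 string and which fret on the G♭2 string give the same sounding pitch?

D3 at fret 2 is D3 + 2 semitones = E3.
The open G♭2 string is 8 semitones below the open D3, so the same pitch on the G♭2 string lies at fret 2 + 8 = 10.

10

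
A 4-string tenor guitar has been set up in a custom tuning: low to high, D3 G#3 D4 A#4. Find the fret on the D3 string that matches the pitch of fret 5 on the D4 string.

Fret 5 on D4 is MIDI 62 + 5 = 67 (G4). On the D3 string (open MIDI 50), that pitch is 67 − 50 = fret 17.

17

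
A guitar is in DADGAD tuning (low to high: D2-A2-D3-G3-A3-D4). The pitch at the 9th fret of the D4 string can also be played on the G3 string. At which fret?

Fret 9 on D4 is MIDI 62 + 9 = 71 (B4). On the G3 string (open MIDI 55), that pitch is 71 − 55 = fret 16.

16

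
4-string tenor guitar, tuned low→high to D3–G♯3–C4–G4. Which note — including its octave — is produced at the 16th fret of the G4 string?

B5

Each fret is one semitone, so G4 + 16 = B5.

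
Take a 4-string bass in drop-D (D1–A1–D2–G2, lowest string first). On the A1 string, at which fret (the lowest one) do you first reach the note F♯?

9

From A1, count semitones up the chromatic scale until reaching F♯: A–A#–B–C–C#–D–D#–E–F–F# — 9 steps.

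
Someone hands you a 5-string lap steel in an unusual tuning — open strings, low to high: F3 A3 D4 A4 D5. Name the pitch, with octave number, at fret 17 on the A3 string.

Each fret is one semitone, so A3 + 17 = D5.

D5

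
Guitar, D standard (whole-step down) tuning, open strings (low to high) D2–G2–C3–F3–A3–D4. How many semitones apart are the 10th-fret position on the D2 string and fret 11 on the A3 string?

20 semitones

D2 at fret 10 → C3 (MIDI 48); A3 at fret 11 → G#4 (MIDI 68).
48 − 68 = -20, so the two pitches are 20 semitones apart, with G#4 the higher.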